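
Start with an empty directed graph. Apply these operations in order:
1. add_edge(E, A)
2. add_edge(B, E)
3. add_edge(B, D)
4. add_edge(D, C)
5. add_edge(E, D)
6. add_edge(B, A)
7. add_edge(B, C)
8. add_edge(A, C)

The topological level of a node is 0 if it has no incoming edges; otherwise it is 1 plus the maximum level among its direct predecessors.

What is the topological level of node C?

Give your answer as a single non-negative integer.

Op 1: add_edge(E, A). Edges now: 1
Op 2: add_edge(B, E). Edges now: 2
Op 3: add_edge(B, D). Edges now: 3
Op 4: add_edge(D, C). Edges now: 4
Op 5: add_edge(E, D). Edges now: 5
Op 6: add_edge(B, A). Edges now: 6
Op 7: add_edge(B, C). Edges now: 7
Op 8: add_edge(A, C). Edges now: 8
Compute levels (Kahn BFS):
  sources (in-degree 0): B
  process B: level=0
    B->A: in-degree(A)=1, level(A)>=1
    B->C: in-degree(C)=2, level(C)>=1
    B->D: in-degree(D)=1, level(D)>=1
    B->E: in-degree(E)=0, level(E)=1, enqueue
  process E: level=1
    E->A: in-degree(A)=0, level(A)=2, enqueue
    E->D: in-degree(D)=0, level(D)=2, enqueue
  process A: level=2
    A->C: in-degree(C)=1, level(C)>=3
  process D: level=2
    D->C: in-degree(C)=0, level(C)=3, enqueue
  process C: level=3
All levels: A:2, B:0, C:3, D:2, E:1
level(C) = 3

Answer: 3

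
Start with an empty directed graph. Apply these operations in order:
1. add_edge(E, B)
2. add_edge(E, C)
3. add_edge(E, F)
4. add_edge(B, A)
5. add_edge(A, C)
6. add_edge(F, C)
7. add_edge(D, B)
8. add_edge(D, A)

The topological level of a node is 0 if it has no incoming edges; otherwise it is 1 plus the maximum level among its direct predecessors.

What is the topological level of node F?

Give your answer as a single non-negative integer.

Answer: 1

Derivation:
Op 1: add_edge(E, B). Edges now: 1
Op 2: add_edge(E, C). Edges now: 2
Op 3: add_edge(E, F). Edges now: 3
Op 4: add_edge(B, A). Edges now: 4
Op 5: add_edge(A, C). Edges now: 5
Op 6: add_edge(F, C). Edges now: 6
Op 7: add_edge(D, B). Edges now: 7
Op 8: add_edge(D, A). Edges now: 8
Compute levels (Kahn BFS):
  sources (in-degree 0): D, E
  process D: level=0
    D->A: in-degree(A)=1, level(A)>=1
    D->B: in-degree(B)=1, level(B)>=1
  process E: level=0
    E->B: in-degree(B)=0, level(B)=1, enqueue
    E->C: in-degree(C)=2, level(C)>=1
    E->F: in-degree(F)=0, level(F)=1, enqueue
  process B: level=1
    B->A: in-degree(A)=0, level(A)=2, enqueue
  process F: level=1
    F->C: in-degree(C)=1, level(C)>=2
  process A: level=2
    A->C: in-degree(C)=0, level(C)=3, enqueue
  process C: level=3
All levels: A:2, B:1, C:3, D:0, E:0, F:1
level(F) = 1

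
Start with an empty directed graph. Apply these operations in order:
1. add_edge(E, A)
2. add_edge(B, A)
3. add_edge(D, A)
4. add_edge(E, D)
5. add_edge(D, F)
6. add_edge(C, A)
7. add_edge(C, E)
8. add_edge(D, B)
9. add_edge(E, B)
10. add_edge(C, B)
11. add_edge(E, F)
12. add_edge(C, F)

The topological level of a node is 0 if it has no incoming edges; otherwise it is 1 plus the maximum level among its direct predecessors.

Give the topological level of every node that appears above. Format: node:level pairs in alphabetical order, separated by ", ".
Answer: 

Answer: A:4, B:3, C:0, D:2, E:1, F:3

Derivation:
Op 1: add_edge(E, A). Edges now: 1
Op 2: add_edge(B, A). Edges now: 2
Op 3: add_edge(D, A). Edges now: 3
Op 4: add_edge(E, D). Edges now: 4
Op 5: add_edge(D, F). Edges now: 5
Op 6: add_edge(C, A). Edges now: 6
Op 7: add_edge(C, E). Edges now: 7
Op 8: add_edge(D, B). Edges now: 8
Op 9: add_edge(E, B). Edges now: 9
Op 10: add_edge(C, B). Edges now: 10
Op 11: add_edge(E, F). Edges now: 11
Op 12: add_edge(C, F). Edges now: 12
Compute levels (Kahn BFS):
  sources (in-degree 0): C
  process C: level=0
    C->A: in-degree(A)=3, level(A)>=1
    C->B: in-degree(B)=2, level(B)>=1
    C->E: in-degree(E)=0, level(E)=1, enqueue
    C->F: in-degree(F)=2, level(F)>=1
  process E: level=1
    E->A: in-degree(A)=2, level(A)>=2
    E->B: in-degree(B)=1, level(B)>=2
    E->D: in-degree(D)=0, level(D)=2, enqueue
    E->F: in-degree(F)=1, level(F)>=2
  process D: level=2
    D->A: in-degree(A)=1, level(A)>=3
    D->B: in-degree(B)=0, level(B)=3, enqueue
    D->F: in-degree(F)=0, level(F)=3, enqueue
  process B: level=3
    B->A: in-degree(A)=0, level(A)=4, enqueue
  process F: level=3
  process A: level=4
All levels: A:4, B:3, C:0, D:2, E:1, F:3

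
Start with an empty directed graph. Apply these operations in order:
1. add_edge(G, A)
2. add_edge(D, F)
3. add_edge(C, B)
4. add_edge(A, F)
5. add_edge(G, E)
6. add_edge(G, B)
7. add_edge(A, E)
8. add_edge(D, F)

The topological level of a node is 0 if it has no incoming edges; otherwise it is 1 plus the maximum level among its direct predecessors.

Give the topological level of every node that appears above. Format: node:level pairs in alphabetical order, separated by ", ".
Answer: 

Op 1: add_edge(G, A). Edges now: 1
Op 2: add_edge(D, F). Edges now: 2
Op 3: add_edge(C, B). Edges now: 3
Op 4: add_edge(A, F). Edges now: 4
Op 5: add_edge(G, E). Edges now: 5
Op 6: add_edge(G, B). Edges now: 6
Op 7: add_edge(A, E). Edges now: 7
Op 8: add_edge(D, F) (duplicate, no change). Edges now: 7
Compute levels (Kahn BFS):
  sources (in-degree 0): C, D, G
  process C: level=0
    C->B: in-degree(B)=1, level(B)>=1
  process D: level=0
    D->F: in-degree(F)=1, level(F)>=1
  process G: level=0
    G->A: in-degree(A)=0, level(A)=1, enqueue
    G->B: in-degree(B)=0, level(B)=1, enqueue
    G->E: in-degree(E)=1, level(E)>=1
  process A: level=1
    A->E: in-degree(E)=0, level(E)=2, enqueue
    A->F: in-degree(F)=0, level(F)=2, enqueue
  process B: level=1
  process E: level=2
  process F: level=2
All levels: A:1, B:1, C:0, D:0, E:2, F:2, G:0

Answer: A:1, B:1, C:0, D:0, E:2, F:2, G:0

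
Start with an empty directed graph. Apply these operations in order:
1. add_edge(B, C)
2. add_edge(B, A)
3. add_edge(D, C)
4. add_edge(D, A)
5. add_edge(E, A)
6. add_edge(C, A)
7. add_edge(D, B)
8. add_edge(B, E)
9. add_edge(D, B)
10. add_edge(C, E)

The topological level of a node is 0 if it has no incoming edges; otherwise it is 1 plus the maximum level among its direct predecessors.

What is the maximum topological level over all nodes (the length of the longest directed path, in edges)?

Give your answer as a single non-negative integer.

Op 1: add_edge(B, C). Edges now: 1
Op 2: add_edge(B, A). Edges now: 2
Op 3: add_edge(D, C). Edges now: 3
Op 4: add_edge(D, A). Edges now: 4
Op 5: add_edge(E, A). Edges now: 5
Op 6: add_edge(C, A). Edges now: 6
Op 7: add_edge(D, B). Edges now: 7
Op 8: add_edge(B, E). Edges now: 8
Op 9: add_edge(D, B) (duplicate, no change). Edges now: 8
Op 10: add_edge(C, E). Edges now: 9
Compute levels (Kahn BFS):
  sources (in-degree 0): D
  process D: level=0
    D->A: in-degree(A)=3, level(A)>=1
    D->B: in-degree(B)=0, level(B)=1, enqueue
    D->C: in-degree(C)=1, level(C)>=1
  process B: level=1
    B->A: in-degree(A)=2, level(A)>=2
    B->C: in-degree(C)=0, level(C)=2, enqueue
    B->E: in-degree(E)=1, level(E)>=2
  process C: level=2
    C->A: in-degree(A)=1, level(A)>=3
    C->E: in-degree(E)=0, level(E)=3, enqueue
  process E: level=3
    E->A: in-degree(A)=0, level(A)=4, enqueue
  process A: level=4
All levels: A:4, B:1, C:2, D:0, E:3
max level = 4

Answer: 4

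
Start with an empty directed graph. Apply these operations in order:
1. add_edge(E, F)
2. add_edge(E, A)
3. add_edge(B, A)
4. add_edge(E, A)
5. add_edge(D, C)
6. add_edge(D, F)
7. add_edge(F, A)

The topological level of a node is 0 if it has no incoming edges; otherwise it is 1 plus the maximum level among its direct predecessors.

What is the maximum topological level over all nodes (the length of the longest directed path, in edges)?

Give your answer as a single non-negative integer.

Op 1: add_edge(E, F). Edges now: 1
Op 2: add_edge(E, A). Edges now: 2
Op 3: add_edge(B, A). Edges now: 3
Op 4: add_edge(E, A) (duplicate, no change). Edges now: 3
Op 5: add_edge(D, C). Edges now: 4
Op 6: add_edge(D, F). Edges now: 5
Op 7: add_edge(F, A). Edges now: 6
Compute levels (Kahn BFS):
  sources (in-degree 0): B, D, E
  process B: level=0
    B->A: in-degree(A)=2, level(A)>=1
  process D: level=0
    D->C: in-degree(C)=0, level(C)=1, enqueue
    D->F: in-degree(F)=1, level(F)>=1
  process E: level=0
    E->A: in-degree(A)=1, level(A)>=1
    E->F: in-degree(F)=0, level(F)=1, enqueue
  process C: level=1
  process F: level=1
    F->A: in-degree(A)=0, level(A)=2, enqueue
  process A: level=2
All levels: A:2, B:0, C:1, D:0, E:0, F:1
max level = 2

Answer: 2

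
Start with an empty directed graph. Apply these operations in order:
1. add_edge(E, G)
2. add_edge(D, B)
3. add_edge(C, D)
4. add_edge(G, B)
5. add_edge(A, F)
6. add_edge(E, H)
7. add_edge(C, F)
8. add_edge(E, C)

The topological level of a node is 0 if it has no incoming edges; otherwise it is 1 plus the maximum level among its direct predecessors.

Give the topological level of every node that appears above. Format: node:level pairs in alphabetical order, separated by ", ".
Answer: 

Op 1: add_edge(E, G). Edges now: 1
Op 2: add_edge(D, B). Edges now: 2
Op 3: add_edge(C, D). Edges now: 3
Op 4: add_edge(G, B). Edges now: 4
Op 5: add_edge(A, F). Edges now: 5
Op 6: add_edge(E, H). Edges now: 6
Op 7: add_edge(C, F). Edges now: 7
Op 8: add_edge(E, C). Edges now: 8
Compute levels (Kahn BFS):
  sources (in-degree 0): A, E
  process A: level=0
    A->F: in-degree(F)=1, level(F)>=1
  process E: level=0
    E->C: in-degree(C)=0, level(C)=1, enqueue
    E->G: in-degree(G)=0, level(G)=1, enqueue
    E->H: in-degree(H)=0, level(H)=1, enqueue
  process C: level=1
    C->D: in-degree(D)=0, level(D)=2, enqueue
    C->F: in-degree(F)=0, level(F)=2, enqueue
  process G: level=1
    G->B: in-degree(B)=1, level(B)>=2
  process H: level=1
  process D: level=2
    D->B: in-degree(B)=0, level(B)=3, enqueue
  process F: level=2
  process B: level=3
All levels: A:0, B:3, C:1, D:2, E:0, F:2, G:1, H:1

Answer: A:0, B:3, C:1, D:2, E:0, F:2, G:1, H:1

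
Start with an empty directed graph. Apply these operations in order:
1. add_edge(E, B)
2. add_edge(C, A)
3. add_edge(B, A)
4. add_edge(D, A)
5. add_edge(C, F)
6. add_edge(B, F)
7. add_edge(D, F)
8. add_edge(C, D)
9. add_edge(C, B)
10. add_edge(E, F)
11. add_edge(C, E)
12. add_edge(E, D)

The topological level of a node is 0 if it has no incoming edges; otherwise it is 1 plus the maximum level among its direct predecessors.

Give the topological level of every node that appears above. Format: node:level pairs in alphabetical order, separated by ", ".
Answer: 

Answer: A:3, B:2, C:0, D:2, E:1, F:3

Derivation:
Op 1: add_edge(E, B). Edges now: 1
Op 2: add_edge(C, A). Edges now: 2
Op 3: add_edge(B, A). Edges now: 3
Op 4: add_edge(D, A). Edges now: 4
Op 5: add_edge(C, F). Edges now: 5
Op 6: add_edge(B, F). Edges now: 6
Op 7: add_edge(D, F). Edges now: 7
Op 8: add_edge(C, D). Edges now: 8
Op 9: add_edge(C, B). Edges now: 9
Op 10: add_edge(E, F). Edges now: 10
Op 11: add_edge(C, E). Edges now: 11
Op 12: add_edge(E, D). Edges now: 12
Compute levels (Kahn BFS):
  sources (in-degree 0): C
  process C: level=0
    C->A: in-degree(A)=2, level(A)>=1
    C->B: in-degree(B)=1, level(B)>=1
    C->D: in-degree(D)=1, level(D)>=1
    C->E: in-degree(E)=0, level(E)=1, enqueue
    C->F: in-degree(F)=3, level(F)>=1
  process E: level=1
    E->B: in-degree(B)=0, level(B)=2, enqueue
    E->D: in-degree(D)=0, level(D)=2, enqueue
    E->F: in-degree(F)=2, level(F)>=2
  process B: level=2
    B->A: in-degree(A)=1, level(A)>=3
    B->F: in-degree(F)=1, level(F)>=3
  process D: level=2
    D->A: in-degree(A)=0, level(A)=3, enqueue
    D->F: in-degree(F)=0, level(F)=3, enqueue
  process A: level=3
  process F: level=3
All levels: A:3, B:2, C:0, D:2, E:1, F:3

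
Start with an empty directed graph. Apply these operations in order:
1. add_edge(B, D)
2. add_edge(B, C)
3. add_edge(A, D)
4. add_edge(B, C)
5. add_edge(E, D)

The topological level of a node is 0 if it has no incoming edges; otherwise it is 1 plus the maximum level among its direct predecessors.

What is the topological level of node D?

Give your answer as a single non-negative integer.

Answer: 1

Derivation:
Op 1: add_edge(B, D). Edges now: 1
Op 2: add_edge(B, C). Edges now: 2
Op 3: add_edge(A, D). Edges now: 3
Op 4: add_edge(B, C) (duplicate, no change). Edges now: 3
Op 5: add_edge(E, D). Edges now: 4
Compute levels (Kahn BFS):
  sources (in-degree 0): A, B, E
  process A: level=0
    A->D: in-degree(D)=2, level(D)>=1
  process B: level=0
    B->C: in-degree(C)=0, level(C)=1, enqueue
    B->D: in-degree(D)=1, level(D)>=1
  process E: level=0
    E->D: in-degree(D)=0, level(D)=1, enqueue
  process C: level=1
  process D: level=1
All levels: A:0, B:0, C:1, D:1, E:0
level(D) = 1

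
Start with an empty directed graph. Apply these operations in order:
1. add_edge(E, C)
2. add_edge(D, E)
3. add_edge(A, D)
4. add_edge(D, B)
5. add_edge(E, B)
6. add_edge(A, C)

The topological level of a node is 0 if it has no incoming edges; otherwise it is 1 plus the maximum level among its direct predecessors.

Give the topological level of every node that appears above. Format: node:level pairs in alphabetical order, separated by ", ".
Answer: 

Answer: A:0, B:3, C:3, D:1, E:2

Derivation:
Op 1: add_edge(E, C). Edges now: 1
Op 2: add_edge(D, E). Edges now: 2
Op 3: add_edge(A, D). Edges now: 3
Op 4: add_edge(D, B). Edges now: 4
Op 5: add_edge(E, B). Edges now: 5
Op 6: add_edge(A, C). Edges now: 6
Compute levels (Kahn BFS):
  sources (in-degree 0): A
  process A: level=0
    A->C: in-degree(C)=1, level(C)>=1
    A->D: in-degree(D)=0, level(D)=1, enqueue
  process D: level=1
    D->B: in-degree(B)=1, level(B)>=2
    D->E: in-degree(E)=0, level(E)=2, enqueue
  process E: level=2
    E->B: in-degree(B)=0, level(B)=3, enqueue
    E->C: in-degree(C)=0, level(C)=3, enqueue
  process B: level=3
  process C: level=3
All levels: A:0, B:3, C:3, D:1, E:2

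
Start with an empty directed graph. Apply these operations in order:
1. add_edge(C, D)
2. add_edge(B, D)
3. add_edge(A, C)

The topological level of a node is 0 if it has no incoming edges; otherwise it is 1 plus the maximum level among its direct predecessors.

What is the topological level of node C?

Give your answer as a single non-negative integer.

Op 1: add_edge(C, D). Edges now: 1
Op 2: add_edge(B, D). Edges now: 2
Op 3: add_edge(A, C). Edges now: 3
Compute levels (Kahn BFS):
  sources (in-degree 0): A, B
  process A: level=0
    A->C: in-degree(C)=0, level(C)=1, enqueue
  process B: level=0
    B->D: in-degree(D)=1, level(D)>=1
  process C: level=1
    C->D: in-degree(D)=0, level(D)=2, enqueue
  process D: level=2
All levels: A:0, B:0, C:1, D:2
level(C) = 1

Answer: 1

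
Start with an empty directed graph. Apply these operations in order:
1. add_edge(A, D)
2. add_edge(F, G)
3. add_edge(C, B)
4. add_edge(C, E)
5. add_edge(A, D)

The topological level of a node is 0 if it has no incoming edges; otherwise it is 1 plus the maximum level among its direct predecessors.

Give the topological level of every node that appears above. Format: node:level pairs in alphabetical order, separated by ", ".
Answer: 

Answer: A:0, B:1, C:0, D:1, E:1, F:0, G:1

Derivation:
Op 1: add_edge(A, D). Edges now: 1
Op 2: add_edge(F, G). Edges now: 2
Op 3: add_edge(C, B). Edges now: 3
Op 4: add_edge(C, E). Edges now: 4
Op 5: add_edge(A, D) (duplicate, no change). Edges now: 4
Compute levels (Kahn BFS):
  sources (in-degree 0): A, C, F
  process A: level=0
    A->D: in-degree(D)=0, level(D)=1, enqueue
  process C: level=0
    C->B: in-degree(B)=0, level(B)=1, enqueue
    C->E: in-degree(E)=0, level(E)=1, enqueue
  process F: level=0
    F->G: in-degree(G)=0, level(G)=1, enqueue
  process D: level=1
  process B: level=1
  process E: level=1
  process G: level=1
All levels: A:0, B:1, C:0, D:1, E:1, F:0, G:1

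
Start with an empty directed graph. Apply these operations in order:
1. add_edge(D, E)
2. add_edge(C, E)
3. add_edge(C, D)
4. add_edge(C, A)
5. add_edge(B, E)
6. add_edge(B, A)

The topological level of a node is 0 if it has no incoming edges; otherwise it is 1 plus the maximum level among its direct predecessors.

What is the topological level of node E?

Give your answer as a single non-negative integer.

Op 1: add_edge(D, E). Edges now: 1
Op 2: add_edge(C, E). Edges now: 2
Op 3: add_edge(C, D). Edges now: 3
Op 4: add_edge(C, A). Edges now: 4
Op 5: add_edge(B, E). Edges now: 5
Op 6: add_edge(B, A). Edges now: 6
Compute levels (Kahn BFS):
  sources (in-degree 0): B, C
  process B: level=0
    B->A: in-degree(A)=1, level(A)>=1
    B->E: in-degree(E)=2, level(E)>=1
  process C: level=0
    C->A: in-degree(A)=0, level(A)=1, enqueue
    C->D: in-degree(D)=0, level(D)=1, enqueue
    C->E: in-degree(E)=1, level(E)>=1
  process A: level=1
  process D: level=1
    D->E: in-degree(E)=0, level(E)=2, enqueue
  process E: level=2
All levels: A:1, B:0, C:0, D:1, E:2
level(E) = 2

Answer: 2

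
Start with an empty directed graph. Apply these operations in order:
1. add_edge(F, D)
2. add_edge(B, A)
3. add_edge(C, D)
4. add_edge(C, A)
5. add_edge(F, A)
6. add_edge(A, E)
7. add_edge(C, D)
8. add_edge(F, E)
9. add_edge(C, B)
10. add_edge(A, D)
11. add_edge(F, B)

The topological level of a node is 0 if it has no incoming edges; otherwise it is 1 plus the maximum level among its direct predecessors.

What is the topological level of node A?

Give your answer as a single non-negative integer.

Op 1: add_edge(F, D). Edges now: 1
Op 2: add_edge(B, A). Edges now: 2
Op 3: add_edge(C, D). Edges now: 3
Op 4: add_edge(C, A). Edges now: 4
Op 5: add_edge(F, A). Edges now: 5
Op 6: add_edge(A, E). Edges now: 6
Op 7: add_edge(C, D) (duplicate, no change). Edges now: 6
Op 8: add_edge(F, E). Edges now: 7
Op 9: add_edge(C, B). Edges now: 8
Op 10: add_edge(A, D). Edges now: 9
Op 11: add_edge(F, B). Edges now: 10
Compute levels (Kahn BFS):
  sources (in-degree 0): C, F
  process C: level=0
    C->A: in-degree(A)=2, level(A)>=1
    C->B: in-degree(B)=1, level(B)>=1
    C->D: in-degree(D)=2, level(D)>=1
  process F: level=0
    F->A: in-degree(A)=1, level(A)>=1
    F->B: in-degree(B)=0, level(B)=1, enqueue
    F->D: in-degree(D)=1, level(D)>=1
    F->E: in-degree(E)=1, level(E)>=1
  process B: level=1
    B->A: in-degree(A)=0, level(A)=2, enqueue
  process A: level=2
    A->D: in-degree(D)=0, level(D)=3, enqueue
    A->E: in-degree(E)=0, level(E)=3, enqueue
  process D: level=3
  process E: level=3
All levels: A:2, B:1, C:0, D:3, E:3, F:0
level(A) = 2

Answer: 2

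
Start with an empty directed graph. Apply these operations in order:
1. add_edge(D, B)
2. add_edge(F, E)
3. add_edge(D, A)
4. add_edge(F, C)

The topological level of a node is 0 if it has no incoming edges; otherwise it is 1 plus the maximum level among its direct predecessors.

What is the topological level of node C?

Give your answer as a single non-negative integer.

Answer: 1

Derivation:
Op 1: add_edge(D, B). Edges now: 1
Op 2: add_edge(F, E). Edges now: 2
Op 3: add_edge(D, A). Edges now: 3
Op 4: add_edge(F, C). Edges now: 4
Compute levels (Kahn BFS):
  sources (in-degree 0): D, F
  process D: level=0
    D->A: in-degree(A)=0, level(A)=1, enqueue
    D->B: in-degree(B)=0, level(B)=1, enqueue
  process F: level=0
    F->C: in-degree(C)=0, level(C)=1, enqueue
    F->E: in-degree(E)=0, level(E)=1, enqueue
  process A: level=1
  process B: level=1
  process C: level=1
  process E: level=1
All levels: A:1, B:1, C:1, D:0, E:1, F:0
level(C) = 1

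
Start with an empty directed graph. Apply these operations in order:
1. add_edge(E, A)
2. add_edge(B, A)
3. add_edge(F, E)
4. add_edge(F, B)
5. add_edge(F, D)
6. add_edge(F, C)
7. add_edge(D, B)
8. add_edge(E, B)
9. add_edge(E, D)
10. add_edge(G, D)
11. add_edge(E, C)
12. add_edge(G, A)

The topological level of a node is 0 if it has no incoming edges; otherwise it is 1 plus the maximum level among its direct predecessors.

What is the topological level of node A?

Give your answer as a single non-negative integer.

Op 1: add_edge(E, A). Edges now: 1
Op 2: add_edge(B, A). Edges now: 2
Op 3: add_edge(F, E). Edges now: 3
Op 4: add_edge(F, B). Edges now: 4
Op 5: add_edge(F, D). Edges now: 5
Op 6: add_edge(F, C). Edges now: 6
Op 7: add_edge(D, B). Edges now: 7
Op 8: add_edge(E, B). Edges now: 8
Op 9: add_edge(E, D). Edges now: 9
Op 10: add_edge(G, D). Edges now: 10
Op 11: add_edge(E, C). Edges now: 11
Op 12: add_edge(G, A). Edges now: 12
Compute levels (Kahn BFS):
  sources (in-degree 0): F, G
  process F: level=0
    F->B: in-degree(B)=2, level(B)>=1
    F->C: in-degree(C)=1, level(C)>=1
    F->D: in-degree(D)=2, level(D)>=1
    F->E: in-degree(E)=0, level(E)=1, enqueue
  process G: level=0
    G->A: in-degree(A)=2, level(A)>=1
    G->D: in-degree(D)=1, level(D)>=1
  process E: level=1
    E->A: in-degree(A)=1, level(A)>=2
    E->B: in-degree(B)=1, level(B)>=2
    E->C: in-degree(C)=0, level(C)=2, enqueue
    E->D: in-degree(D)=0, level(D)=2, enqueue
  process C: level=2
  process D: level=2
    D->B: in-degree(B)=0, level(B)=3, enqueue
  process B: level=3
    B->A: in-degree(A)=0, level(A)=4, enqueue
  process A: level=4
All levels: A:4, B:3, C:2, D:2, E:1, F:0, G:0
level(A) = 4

Answer: 4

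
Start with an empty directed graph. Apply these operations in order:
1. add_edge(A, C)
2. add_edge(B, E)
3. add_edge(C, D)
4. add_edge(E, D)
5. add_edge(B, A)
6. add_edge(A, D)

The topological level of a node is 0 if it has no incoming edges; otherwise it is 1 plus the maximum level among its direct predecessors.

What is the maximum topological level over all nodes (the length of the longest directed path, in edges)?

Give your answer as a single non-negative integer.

Answer: 3

Derivation:
Op 1: add_edge(A, C). Edges now: 1
Op 2: add_edge(B, E). Edges now: 2
Op 3: add_edge(C, D). Edges now: 3
Op 4: add_edge(E, D). Edges now: 4
Op 5: add_edge(B, A). Edges now: 5
Op 6: add_edge(A, D). Edges now: 6
Compute levels (Kahn BFS):
  sources (in-degree 0): B
  process B: level=0
    B->A: in-degree(A)=0, level(A)=1, enqueue
    B->E: in-degree(E)=0, level(E)=1, enqueue
  process A: level=1
    A->C: in-degree(C)=0, level(C)=2, enqueue
    A->D: in-degree(D)=2, level(D)>=2
  process E: level=1
    E->D: in-degree(D)=1, level(D)>=2
  process C: level=2
    C->D: in-degree(D)=0, level(D)=3, enqueue
  process D: level=3
All levels: A:1, B:0, C:2, D:3, E:1
max level = 3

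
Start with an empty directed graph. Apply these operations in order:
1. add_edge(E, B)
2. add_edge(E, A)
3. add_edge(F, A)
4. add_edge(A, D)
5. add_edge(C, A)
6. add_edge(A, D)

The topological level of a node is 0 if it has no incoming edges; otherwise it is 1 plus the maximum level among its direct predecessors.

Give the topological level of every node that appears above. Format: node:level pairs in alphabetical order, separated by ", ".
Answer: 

Op 1: add_edge(E, B). Edges now: 1
Op 2: add_edge(E, A). Edges now: 2
Op 3: add_edge(F, A). Edges now: 3
Op 4: add_edge(A, D). Edges now: 4
Op 5: add_edge(C, A). Edges now: 5
Op 6: add_edge(A, D) (duplicate, no change). Edges now: 5
Compute levels (Kahn BFS):
  sources (in-degree 0): C, E, F
  process C: level=0
    C->A: in-degree(A)=2, level(A)>=1
  process E: level=0
    E->A: in-degree(A)=1, level(A)>=1
    E->B: in-degree(B)=0, level(B)=1, enqueue
  process F: level=0
    F->A: in-degree(A)=0, level(A)=1, enqueue
  process B: level=1
  process A: level=1
    A->D: in-degree(D)=0, level(D)=2, enqueue
  process D: level=2
All levels: A:1, B:1, C:0, D:2, E:0, F:0

Answer: A:1, B:1, C:0, D:2, E:0, F:0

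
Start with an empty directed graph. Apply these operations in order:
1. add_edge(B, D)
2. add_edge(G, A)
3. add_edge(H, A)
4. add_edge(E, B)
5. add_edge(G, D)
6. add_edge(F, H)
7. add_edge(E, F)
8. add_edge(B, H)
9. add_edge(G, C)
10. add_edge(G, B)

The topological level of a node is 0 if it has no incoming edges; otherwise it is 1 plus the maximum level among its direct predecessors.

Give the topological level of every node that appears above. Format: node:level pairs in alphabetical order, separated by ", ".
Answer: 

Op 1: add_edge(B, D). Edges now: 1
Op 2: add_edge(G, A). Edges now: 2
Op 3: add_edge(H, A). Edges now: 3
Op 4: add_edge(E, B). Edges now: 4
Op 5: add_edge(G, D). Edges now: 5
Op 6: add_edge(F, H). Edges now: 6
Op 7: add_edge(E, F). Edges now: 7
Op 8: add_edge(B, H). Edges now: 8
Op 9: add_edge(G, C). Edges now: 9
Op 10: add_edge(G, B). Edges now: 10
Compute levels (Kahn BFS):
  sources (in-degree 0): E, G
  process E: level=0
    E->B: in-degree(B)=1, level(B)>=1
    E->F: in-degree(F)=0, level(F)=1, enqueue
  process G: level=0
    G->A: in-degree(A)=1, level(A)>=1
    G->B: in-degree(B)=0, level(B)=1, enqueue
    G->C: in-degree(C)=0, level(C)=1, enqueue
    G->D: in-degree(D)=1, level(D)>=1
  process F: level=1
    F->H: in-degree(H)=1, level(H)>=2
  process B: level=1
    B->D: in-degree(D)=0, level(D)=2, enqueue
    B->H: in-degree(H)=0, level(H)=2, enqueue
  process C: level=1
  process D: level=2
  process H: level=2
    H->A: in-degree(A)=0, level(A)=3, enqueue
  process A: level=3
All levels: A:3, B:1, C:1, D:2, E:0, F:1, G:0, H:2

Answer: A:3, B:1, C:1, D:2, E:0, F:1, G:0, H:2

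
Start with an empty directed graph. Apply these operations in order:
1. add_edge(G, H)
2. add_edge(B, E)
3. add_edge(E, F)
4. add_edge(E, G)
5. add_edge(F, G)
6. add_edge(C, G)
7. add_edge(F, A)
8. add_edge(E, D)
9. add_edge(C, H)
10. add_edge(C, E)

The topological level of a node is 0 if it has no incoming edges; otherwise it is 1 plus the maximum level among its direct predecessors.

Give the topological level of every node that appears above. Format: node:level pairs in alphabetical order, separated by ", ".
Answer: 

Op 1: add_edge(G, H). Edges now: 1
Op 2: add_edge(B, E). Edges now: 2
Op 3: add_edge(E, F). Edges now: 3
Op 4: add_edge(E, G). Edges now: 4
Op 5: add_edge(F, G). Edges now: 5
Op 6: add_edge(C, G). Edges now: 6
Op 7: add_edge(F, A). Edges now: 7
Op 8: add_edge(E, D). Edges now: 8
Op 9: add_edge(C, H). Edges now: 9
Op 10: add_edge(C, E). Edges now: 10
Compute levels (Kahn BFS):
  sources (in-degree 0): B, C
  process B: level=0
    B->E: in-degree(E)=1, level(E)>=1
  process C: level=0
    C->E: in-degree(E)=0, level(E)=1, enqueue
    C->G: in-degree(G)=2, level(G)>=1
    C->H: in-degree(H)=1, level(H)>=1
  process E: level=1
    E->D: in-degree(D)=0, level(D)=2, enqueue
    E->F: in-degree(F)=0, level(F)=2, enqueue
    E->G: in-degree(G)=1, level(G)>=2
  process D: level=2
  process F: level=2
    F->A: in-degree(A)=0, level(A)=3, enqueue
    F->G: in-degree(G)=0, level(G)=3, enqueue
  process A: level=3
  process G: level=3
    G->H: in-degree(H)=0, level(H)=4, enqueue
  process H: level=4
All levels: A:3, B:0, C:0, D:2, E:1, F:2, G:3, H:4

Answer: A:3, B:0, C:0, D:2, E:1, F:2, G:3, H:4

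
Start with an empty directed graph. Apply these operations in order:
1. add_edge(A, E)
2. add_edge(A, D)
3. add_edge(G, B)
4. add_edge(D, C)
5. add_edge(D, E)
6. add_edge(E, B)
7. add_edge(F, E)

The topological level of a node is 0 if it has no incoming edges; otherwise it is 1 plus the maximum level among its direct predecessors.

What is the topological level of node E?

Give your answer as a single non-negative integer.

Answer: 2

Derivation:
Op 1: add_edge(A, E). Edges now: 1
Op 2: add_edge(A, D). Edges now: 2
Op 3: add_edge(G, B). Edges now: 3
Op 4: add_edge(D, C). Edges now: 4
Op 5: add_edge(D, E). Edges now: 5
Op 6: add_edge(E, B). Edges now: 6
Op 7: add_edge(F, E). Edges now: 7
Compute levels (Kahn BFS):
  sources (in-degree 0): A, F, G
  process A: level=0
    A->D: in-degree(D)=0, level(D)=1, enqueue
    A->E: in-degree(E)=2, level(E)>=1
  process F: level=0
    F->E: in-degree(E)=1, level(E)>=1
  process G: level=0
    G->B: in-degree(B)=1, level(B)>=1
  process D: level=1
    D->C: in-degree(C)=0, level(C)=2, enqueue
    D->E: in-degree(E)=0, level(E)=2, enqueue
  process C: level=2
  process E: level=2
    E->B: in-degree(B)=0, level(B)=3, enqueue
  process B: level=3
All levels: A:0, B:3, C:2, D:1, E:2, F:0, G:0
level(E) = 2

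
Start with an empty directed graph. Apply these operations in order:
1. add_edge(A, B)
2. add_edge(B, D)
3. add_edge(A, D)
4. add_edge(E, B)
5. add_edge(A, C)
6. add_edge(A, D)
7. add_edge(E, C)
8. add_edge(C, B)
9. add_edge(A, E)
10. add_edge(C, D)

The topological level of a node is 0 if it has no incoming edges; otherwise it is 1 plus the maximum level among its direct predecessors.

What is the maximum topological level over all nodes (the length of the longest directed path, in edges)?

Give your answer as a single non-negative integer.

Op 1: add_edge(A, B). Edges now: 1
Op 2: add_edge(B, D). Edges now: 2
Op 3: add_edge(A, D). Edges now: 3
Op 4: add_edge(E, B). Edges now: 4
Op 5: add_edge(A, C). Edges now: 5
Op 6: add_edge(A, D) (duplicate, no change). Edges now: 5
Op 7: add_edge(E, C). Edges now: 6
Op 8: add_edge(C, B). Edges now: 7
Op 9: add_edge(A, E). Edges now: 8
Op 10: add_edge(C, D). Edges now: 9
Compute levels (Kahn BFS):
  sources (in-degree 0): A
  process A: level=0
    A->B: in-degree(B)=2, level(B)>=1
    A->C: in-degree(C)=1, level(C)>=1
    A->D: in-degree(D)=2, level(D)>=1
    A->E: in-degree(E)=0, level(E)=1, enqueue
  process E: level=1
    E->B: in-degree(B)=1, level(B)>=2
    E->C: in-degree(C)=0, level(C)=2, enqueue
  process C: level=2
    C->B: in-degree(B)=0, level(B)=3, enqueue
    C->D: in-degree(D)=1, level(D)>=3
  process B: level=3
    B->D: in-degree(D)=0, level(D)=4, enqueue
  process D: level=4
All levels: A:0, B:3, C:2, D:4, E:1
max level = 4

Answer: 4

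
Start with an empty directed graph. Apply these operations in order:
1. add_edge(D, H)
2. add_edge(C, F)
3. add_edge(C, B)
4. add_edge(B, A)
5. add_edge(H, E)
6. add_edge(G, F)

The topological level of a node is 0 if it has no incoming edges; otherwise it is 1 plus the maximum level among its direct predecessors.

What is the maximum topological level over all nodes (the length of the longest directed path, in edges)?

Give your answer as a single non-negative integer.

Answer: 2

Derivation:
Op 1: add_edge(D, H). Edges now: 1
Op 2: add_edge(C, F). Edges now: 2
Op 3: add_edge(C, B). Edges now: 3
Op 4: add_edge(B, A). Edges now: 4
Op 5: add_edge(H, E). Edges now: 5
Op 6: add_edge(G, F). Edges now: 6
Compute levels (Kahn BFS):
  sources (in-degree 0): C, D, G
  process C: level=0
    C->B: in-degree(B)=0, level(B)=1, enqueue
    C->F: in-degree(F)=1, level(F)>=1
  process D: level=0
    D->H: in-degree(H)=0, level(H)=1, enqueue
  process G: level=0
    G->F: in-degree(F)=0, level(F)=1, enqueue
  process B: level=1
    B->A: in-degree(A)=0, level(A)=2, enqueue
  process H: level=1
    H->E: in-degree(E)=0, level(E)=2, enqueue
  process F: level=1
  process A: level=2
  process E: level=2
All levels: A:2, B:1, C:0, D:0, E:2, F:1, G:0, H:1
max level = 2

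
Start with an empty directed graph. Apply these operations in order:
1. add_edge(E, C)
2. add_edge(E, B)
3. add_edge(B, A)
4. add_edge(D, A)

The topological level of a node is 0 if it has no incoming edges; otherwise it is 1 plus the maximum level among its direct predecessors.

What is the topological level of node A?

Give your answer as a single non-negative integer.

Answer: 2

Derivation:
Op 1: add_edge(E, C). Edges now: 1
Op 2: add_edge(E, B). Edges now: 2
Op 3: add_edge(B, A). Edges now: 3
Op 4: add_edge(D, A). Edges now: 4
Compute levels (Kahn BFS):
  sources (in-degree 0): D, E
  process D: level=0
    D->A: in-degree(A)=1, level(A)>=1
  process E: level=0
    E->B: in-degree(B)=0, level(B)=1, enqueue
    E->C: in-degree(C)=0, level(C)=1, enqueue
  process B: level=1
    B->A: in-degree(A)=0, level(A)=2, enqueue
  process C: level=1
  process A: level=2
All levels: A:2, B:1, C:1, D:0, E:0
level(A) = 2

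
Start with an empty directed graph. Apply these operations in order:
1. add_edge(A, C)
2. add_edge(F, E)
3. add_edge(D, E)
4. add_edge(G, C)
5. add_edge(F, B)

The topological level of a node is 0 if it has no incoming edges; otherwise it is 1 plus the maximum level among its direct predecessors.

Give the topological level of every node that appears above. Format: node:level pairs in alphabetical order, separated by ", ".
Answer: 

Op 1: add_edge(A, C). Edges now: 1
Op 2: add_edge(F, E). Edges now: 2
Op 3: add_edge(D, E). Edges now: 3
Op 4: add_edge(G, C). Edges now: 4
Op 5: add_edge(F, B). Edges now: 5
Compute levels (Kahn BFS):
  sources (in-degree 0): A, D, F, G
  process A: level=0
    A->C: in-degree(C)=1, level(C)>=1
  process D: level=0
    D->E: in-degree(E)=1, level(E)>=1
  process F: level=0
    F->B: in-degree(B)=0, level(B)=1, enqueue
    F->E: in-degree(E)=0, level(E)=1, enqueue
  process G: level=0
    G->C: in-degree(C)=0, level(C)=1, enqueue
  process B: level=1
  process E: level=1
  process C: level=1
All levels: A:0, B:1, C:1, D:0, E:1, F:0, G:0

Answer: A:0, B:1, C:1, D:0, E:1, F:0, G:0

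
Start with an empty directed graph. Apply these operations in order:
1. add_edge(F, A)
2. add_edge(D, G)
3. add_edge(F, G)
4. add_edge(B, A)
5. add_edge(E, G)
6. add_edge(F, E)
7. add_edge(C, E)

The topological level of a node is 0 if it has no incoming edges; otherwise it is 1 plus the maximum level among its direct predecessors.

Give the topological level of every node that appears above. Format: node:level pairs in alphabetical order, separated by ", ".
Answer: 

Op 1: add_edge(F, A). Edges now: 1
Op 2: add_edge(D, G). Edges now: 2
Op 3: add_edge(F, G). Edges now: 3
Op 4: add_edge(B, A). Edges now: 4
Op 5: add_edge(E, G). Edges now: 5
Op 6: add_edge(F, E). Edges now: 6
Op 7: add_edge(C, E). Edges now: 7
Compute levels (Kahn BFS):
  sources (in-degree 0): B, C, D, F
  process B: level=0
    B->A: in-degree(A)=1, level(A)>=1
  process C: level=0
    C->E: in-degree(E)=1, level(E)>=1
  process D: level=0
    D->G: in-degree(G)=2, level(G)>=1
  process F: level=0
    F->A: in-degree(A)=0, level(A)=1, enqueue
    F->E: in-degree(E)=0, level(E)=1, enqueue
    F->G: in-degree(G)=1, level(G)>=1
  process A: level=1
  process E: level=1
    E->G: in-degree(G)=0, level(G)=2, enqueue
  process G: level=2
All levels: A:1, B:0, C:0, D:0, E:1, F:0, G:2

Answer: A:1, B:0, C:0, D:0, E:1, F:0, G:2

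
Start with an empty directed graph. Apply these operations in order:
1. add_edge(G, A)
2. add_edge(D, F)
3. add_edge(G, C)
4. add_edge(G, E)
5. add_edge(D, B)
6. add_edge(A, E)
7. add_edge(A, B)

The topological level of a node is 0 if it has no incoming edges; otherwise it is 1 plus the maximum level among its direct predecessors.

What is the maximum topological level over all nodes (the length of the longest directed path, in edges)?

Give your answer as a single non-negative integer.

Answer: 2

Derivation:
Op 1: add_edge(G, A). Edges now: 1
Op 2: add_edge(D, F). Edges now: 2
Op 3: add_edge(G, C). Edges now: 3
Op 4: add_edge(G, E). Edges now: 4
Op 5: add_edge(D, B). Edges now: 5
Op 6: add_edge(A, E). Edges now: 6
Op 7: add_edge(A, B). Edges now: 7
Compute levels (Kahn BFS):
  sources (in-degree 0): D, G
  process D: level=0
    D->B: in-degree(B)=1, level(B)>=1
    D->F: in-degree(F)=0, level(F)=1, enqueue
  process G: level=0
    G->A: in-degree(A)=0, level(A)=1, enqueue
    G->C: in-degree(C)=0, level(C)=1, enqueue
    G->E: in-degree(E)=1, level(E)>=1
  process F: level=1
  process A: level=1
    A->B: in-degree(B)=0, level(B)=2, enqueue
    A->E: in-degree(E)=0, level(E)=2, enqueue
  process C: level=1
  process B: level=2
  process E: level=2
All levels: A:1, B:2, C:1, D:0, E:2, F:1, G:0
max level = 2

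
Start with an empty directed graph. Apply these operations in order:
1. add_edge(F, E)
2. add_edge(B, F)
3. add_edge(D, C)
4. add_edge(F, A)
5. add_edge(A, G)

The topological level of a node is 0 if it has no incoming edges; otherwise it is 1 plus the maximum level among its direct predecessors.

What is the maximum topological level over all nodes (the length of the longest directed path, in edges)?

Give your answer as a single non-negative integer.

Answer: 3

Derivation:
Op 1: add_edge(F, E). Edges now: 1
Op 2: add_edge(B, F). Edges now: 2
Op 3: add_edge(D, C). Edges now: 3
Op 4: add_edge(F, A). Edges now: 4
Op 5: add_edge(A, G). Edges now: 5
Compute levels (Kahn BFS):
  sources (in-degree 0): B, D
  process B: level=0
    B->F: in-degree(F)=0, level(F)=1, enqueue
  process D: level=0
    D->C: in-degree(C)=0, level(C)=1, enqueue
  process F: level=1
    F->A: in-degree(A)=0, level(A)=2, enqueue
    F->E: in-degree(E)=0, level(E)=2, enqueue
  process C: level=1
  process A: level=2
    A->G: in-degree(G)=0, level(G)=3, enqueue
  process E: level=2
  process G: level=3
All levels: A:2, B:0, C:1, D:0, E:2, F:1, G:3
max level = 3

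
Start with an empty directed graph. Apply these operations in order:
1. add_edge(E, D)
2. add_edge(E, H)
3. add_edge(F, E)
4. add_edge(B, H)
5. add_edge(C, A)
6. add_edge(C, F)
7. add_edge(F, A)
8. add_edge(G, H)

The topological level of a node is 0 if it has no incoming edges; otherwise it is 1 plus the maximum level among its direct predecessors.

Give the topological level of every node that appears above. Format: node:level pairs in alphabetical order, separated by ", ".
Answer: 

Answer: A:2, B:0, C:0, D:3, E:2, F:1, G:0, H:3

Derivation:
Op 1: add_edge(E, D). Edges now: 1
Op 2: add_edge(E, H). Edges now: 2
Op 3: add_edge(F, E). Edges now: 3
Op 4: add_edge(B, H). Edges now: 4
Op 5: add_edge(C, A). Edges now: 5
Op 6: add_edge(C, F). Edges now: 6
Op 7: add_edge(F, A). Edges now: 7
Op 8: add_edge(G, H). Edges now: 8
Compute levels (Kahn BFS):
  sources (in-degree 0): B, C, G
  process B: level=0
    B->H: in-degree(H)=2, level(H)>=1
  process C: level=0
    C->A: in-degree(A)=1, level(A)>=1
    C->F: in-degree(F)=0, level(F)=1, enqueue
  process G: level=0
    G->H: in-degree(H)=1, level(H)>=1
  process F: level=1
    F->A: in-degree(A)=0, level(A)=2, enqueue
    F->E: in-degree(E)=0, level(E)=2, enqueue
  process A: level=2
  process E: level=2
    E->D: in-degree(D)=0, level(D)=3, enqueue
    E->H: in-degree(H)=0, level(H)=3, enqueue
  process D: level=3
  process H: level=3
All levels: A:2, B:0, C:0, D:3, E:2, F:1, G:0, H:3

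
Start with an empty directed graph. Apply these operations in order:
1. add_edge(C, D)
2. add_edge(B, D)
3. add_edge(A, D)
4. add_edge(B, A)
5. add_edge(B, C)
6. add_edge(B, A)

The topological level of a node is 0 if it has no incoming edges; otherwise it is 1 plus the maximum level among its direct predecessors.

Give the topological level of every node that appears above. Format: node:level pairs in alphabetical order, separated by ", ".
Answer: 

Answer: A:1, B:0, C:1, D:2

Derivation:
Op 1: add_edge(C, D). Edges now: 1
Op 2: add_edge(B, D). Edges now: 2
Op 3: add_edge(A, D). Edges now: 3
Op 4: add_edge(B, A). Edges now: 4
Op 5: add_edge(B, C). Edges now: 5
Op 6: add_edge(B, A) (duplicate, no change). Edges now: 5
Compute levels (Kahn BFS):
  sources (in-degree 0): B
  process B: level=0
    B->A: in-degree(A)=0, level(A)=1, enqueue
    B->C: in-degree(C)=0, level(C)=1, enqueue
    B->D: in-degree(D)=2, level(D)>=1
  process A: level=1
    A->D: in-degree(D)=1, level(D)>=2
  process C: level=1
    C->D: in-degree(D)=0, level(D)=2, enqueue
  process D: level=2
All levels: A:1, B:0, C:1, D:2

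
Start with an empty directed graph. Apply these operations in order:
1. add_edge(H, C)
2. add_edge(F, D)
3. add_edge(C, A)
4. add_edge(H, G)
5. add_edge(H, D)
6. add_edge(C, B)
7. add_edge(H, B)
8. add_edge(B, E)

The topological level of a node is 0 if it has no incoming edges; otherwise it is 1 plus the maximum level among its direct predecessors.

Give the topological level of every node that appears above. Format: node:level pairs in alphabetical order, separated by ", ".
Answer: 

Op 1: add_edge(H, C). Edges now: 1
Op 2: add_edge(F, D). Edges now: 2
Op 3: add_edge(C, A). Edges now: 3
Op 4: add_edge(H, G). Edges now: 4
Op 5: add_edge(H, D). Edges now: 5
Op 6: add_edge(C, B). Edges now: 6
Op 7: add_edge(H, B). Edges now: 7
Op 8: add_edge(B, E). Edges now: 8
Compute levels (Kahn BFS):
  sources (in-degree 0): F, H
  process F: level=0
    F->D: in-degree(D)=1, level(D)>=1
  process H: level=0
    H->B: in-degree(B)=1, level(B)>=1
    H->C: in-degree(C)=0, level(C)=1, enqueue
    H->D: in-degree(D)=0, level(D)=1, enqueue
    H->G: in-degree(G)=0, level(G)=1, enqueue
  process C: level=1
    C->A: in-degree(A)=0, level(A)=2, enqueue
    C->B: in-degree(B)=0, level(B)=2, enqueue
  process D: level=1
  process G: level=1
  process A: level=2
  process B: level=2
    B->E: in-degree(E)=0, level(E)=3, enqueue
  process E: level=3
All levels: A:2, B:2, C:1, D:1, E:3, F:0, G:1, H:0

Answer: A:2, B:2, C:1, D:1, E:3, F:0, G:1, H:0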